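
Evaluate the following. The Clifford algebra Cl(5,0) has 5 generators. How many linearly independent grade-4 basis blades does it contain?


Number of grade-k basis blades in Cl(p,q) with n = p + q is C(n, k).
n = 5 + 0 = 5
C(5, 4) = 5! / (4! * 1!)
= 120 / (24 * 1)
= 5


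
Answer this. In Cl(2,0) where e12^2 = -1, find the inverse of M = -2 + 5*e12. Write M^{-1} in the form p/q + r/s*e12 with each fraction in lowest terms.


M = -2 + 5*e12, where e12^2 = -1.
Since M commutes with its reverse ~M = a - b*e12, M * ~M = a^2 - b^2*e12^2 = a^2 + b^2.
So M^{-1} = ~M / (a^2 + b^2) = (a - b*e12)/(a^2 + b^2).
a^2 + b^2 = 4 + 25 = 29
Scalar part = -2/29 = -2/29
Bivector coeff = -5/29 = -5/29
M^{-1} = -2/29 - 5/29*e12


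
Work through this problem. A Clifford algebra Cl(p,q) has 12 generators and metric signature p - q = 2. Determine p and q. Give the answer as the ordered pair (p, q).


We need p + q = 12 and p - q = 2.
Adding: 2p = 12 + 2 = 14, so p = 7.
Then q = 12 - 7 = 5.
(p, q) = (7, 5)


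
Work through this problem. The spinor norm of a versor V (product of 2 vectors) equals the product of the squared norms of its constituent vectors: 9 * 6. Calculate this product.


Spinor norm N(V) = |v1|^2 * |v2|^2 * ... * |v2|^2
= 9 * 6
Running product: 9, 54
N(V) = 54


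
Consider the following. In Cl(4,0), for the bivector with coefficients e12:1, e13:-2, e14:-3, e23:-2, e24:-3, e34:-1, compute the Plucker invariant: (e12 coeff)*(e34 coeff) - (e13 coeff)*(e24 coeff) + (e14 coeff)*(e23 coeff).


Plucker relation: af - be + cd
a*f = 1*(-1) = -1
b*e = (-2)*(-3) = 6
c*d = (-3)*(-2) = 6
af - be + cd = -1 - 6 + 6
= -1


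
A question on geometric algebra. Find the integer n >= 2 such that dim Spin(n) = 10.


dim Spin(n) = dim so(n) = n(n-1)/2.
Solve n(n-1)/2 = 10, i.e. n^2 - n - 20 = 0.
Discriminant = 1 + 8*10 = 81
n = (1 + sqrt(81))/2 = (1 + 9)/2 = 5


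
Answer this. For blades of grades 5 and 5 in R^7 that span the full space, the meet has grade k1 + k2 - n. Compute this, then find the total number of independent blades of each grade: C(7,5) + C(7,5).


Meet grade = grade(A) + grade(B) - n
= 5 + 5 - 7 = 3
C(7,5) = 21
C(7,5) = 21
dim_A + dim_B = 21 + 21 = 42


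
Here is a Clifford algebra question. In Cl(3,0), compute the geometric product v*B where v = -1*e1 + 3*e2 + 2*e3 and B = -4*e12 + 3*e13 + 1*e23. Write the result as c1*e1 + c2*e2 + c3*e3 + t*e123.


vB has grade-1 (vector) and grade-3 (trivector) parts: vB = (v _| B) + (v ^ B).
Vector part <vB>_1:
  e1: -v2*b12 - v3*b13 = -(3)*(-4) - (2)*(3) = 6
  e2: v1*b12 - v3*b23 = (-1)*(-4) - (2)*(1) = 2
  e3: v1*b13 + v2*b23 = (-1)*(3) + (3)*(1) = 0
Trivector part <vB>_3:
  e123: v1*b23 - v2*b13 + v3*b12 = (-1)*(1) - (3)*(3) + (2)*(-4) = -18
vB = 6*e1 + 2*e2 + 0*e3 - 18*e123


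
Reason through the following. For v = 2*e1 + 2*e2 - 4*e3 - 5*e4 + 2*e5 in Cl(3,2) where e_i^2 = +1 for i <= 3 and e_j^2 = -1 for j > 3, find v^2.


v^2 = sum of c_i^2 * e_i^2
Positive signature terms (e_i^2 = +1): 2^2 + 2^2 + (-4)^2 = 24
Negative signature terms (e_j^2 = -1): (-5)^2 + 2^2 = 29
v^2 = 24 - 29 = -5


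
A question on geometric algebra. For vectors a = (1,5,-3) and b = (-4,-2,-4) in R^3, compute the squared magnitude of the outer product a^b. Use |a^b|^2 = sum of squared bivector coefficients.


a wedge b = (a1*b2 - a2*b1)*e12 + (a1*b3 - a3*b1)*e13 + (a2*b3 - a3*b2)*e23
e12 coeff: 1*(-2) - 5*(-4) = -2 - (-20) = 18
e13 coeff: 1*(-4) - (-3)*(-4) = -4 - 12 = -16
e23 coeff: 5*(-4) - (-3)*(-2) = -20 - 6 = -26
|a wedge b|^2 = 18^2 + (-16)^2 + (-26)^2
= 324 + 256 + 676
= 1256


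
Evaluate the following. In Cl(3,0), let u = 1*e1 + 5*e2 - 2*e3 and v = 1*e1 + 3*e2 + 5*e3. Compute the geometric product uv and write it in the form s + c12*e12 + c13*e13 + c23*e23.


In Cl(3,0): e_i^2 = 1, e_ie_j = -e_je_i for i != j.
Scalar part = u . v = 1*1 + 5*3 + (-2)*5
= 1 + 15 + (-10) = 6
e12 coeff = 1*3 - 5*1 = 3 - 5 = -2
e13 coeff = 1*5 - (-2)*1 = 5 - (-2) = 7
e23 coeff = 5*5 - (-2)*3 = 25 - (-6) = 31
uv = 6 - 2*e12 + 7*e13 + 31*e23


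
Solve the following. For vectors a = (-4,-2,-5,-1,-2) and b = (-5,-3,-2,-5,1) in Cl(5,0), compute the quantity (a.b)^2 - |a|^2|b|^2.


a . b = (-4)*(-5) + (-2)*(-3) + (-5)*(-2) + (-1)*(-5) + (-2)*1
= 20 + 6 + 10 + 5 + (-2) = 39
|a|^2 = (-4)^2 + (-2)^2 + (-5)^2 + (-1)^2 + (-2)^2 = 50
|b|^2 = (-5)^2 + (-3)^2 + (-2)^2 + (-5)^2 + 1^2 = 64
(a.b)^2 = 39^2 = 1521
|a|^2 * |b|^2 = 50 * 64 = 3200
Result = 1521 - 3200 = -1679


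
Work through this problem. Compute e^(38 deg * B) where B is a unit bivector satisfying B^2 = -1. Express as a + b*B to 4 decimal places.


For a unit bivector B with B^2 = -1, the exponential series gives
e^(theta*B) = cos(theta) + sin(theta)*B (the GA analogue of Euler's formula).
theta = 38 degrees = 0.663225 rad
cos(38 deg) = 0.7880
sin(38 deg) = 0.6157
exp(theta*B) = 0.7880 + 0.6157*B


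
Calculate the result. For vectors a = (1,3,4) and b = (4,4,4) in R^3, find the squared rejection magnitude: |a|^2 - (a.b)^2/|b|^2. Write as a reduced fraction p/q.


|a|^2 = 1^2 + 3^2 + 4^2 = 26
|b|^2 = 4^2 + 4^2 + 4^2 = 48
a . b = 1*4 + 3*4 + 4*4 = 32
(a.b)^2 = 32^2 = 1024
|rej|^2 = 26 - 1024/48
= (1248 - 1024)/48
= 224/48
In lowest terms: 14/3


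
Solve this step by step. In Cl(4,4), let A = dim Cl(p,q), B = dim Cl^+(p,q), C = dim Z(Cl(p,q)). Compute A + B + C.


n = 4 + 4 = 8
Total dim = 2^8 = 256
Even subalgebra dim = 2^7 = 128
n is even, so center dim = 1
Sum = 256 + 128 + 1 = 385


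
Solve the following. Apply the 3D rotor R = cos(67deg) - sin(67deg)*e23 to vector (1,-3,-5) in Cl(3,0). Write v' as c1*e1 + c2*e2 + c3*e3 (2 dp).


Rotor R = cos(67deg) - sin(67deg)*e23
Rotation angle theta = 2 * 67 = 134 degrees in the e23 plane (e2 -> e3).
The component perpendicular to the plane (e1) is invariant: v'_1 = v1 = 1.00
cos(134deg) = -0.6947, sin(134deg) = 0.7193
v'_2 = v2*cos(theta) - v3*sin(theta) = -3*(-0.6947) - (-5)*0.7193 = 5.68
v'_3 = v2*sin(theta) + v3*cos(theta) = -3*0.7193 + (-5)*(-0.6947) = 1.32
v' = 1.00*e1 + 5.68*e2 + 1.32*e3


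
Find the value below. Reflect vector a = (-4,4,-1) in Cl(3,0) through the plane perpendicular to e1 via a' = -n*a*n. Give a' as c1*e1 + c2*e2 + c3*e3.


Reflection formula: a' = -n*a*n, with n = e1 (unit vector, n^2 = 1).
For reflection through hyperplane perp to e1:
The component along e1 flips sign, others stay.
a = (-4, 4, -1)
a' = (4, 4, -1)
a' = 4*e1 + 4*e2 - 1*e3


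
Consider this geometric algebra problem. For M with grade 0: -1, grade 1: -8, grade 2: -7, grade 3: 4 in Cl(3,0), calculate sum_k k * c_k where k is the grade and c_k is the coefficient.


Grade-weighted sum = sum of grade_k * coefficient_k
0*(-1) = 0
1*(-8) = -8
2*(-7) = -14
3*4 = 12
Total = 0 + (-8) + (-14) + 12 = -10


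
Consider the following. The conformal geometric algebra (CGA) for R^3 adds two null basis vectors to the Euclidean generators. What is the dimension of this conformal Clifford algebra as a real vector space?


The conformal model of R^3 uses Cl(4,1): the 3 Euclidean generators plus two extra orthogonal generators e+ (e+^2 = +1) and e- (e-^2 = -1), from which the null vectors e0, einf are built.
Number of generators m = 3 + 2 = 5.
dim Cl(p,q) = 2^m = 2^5 = 32


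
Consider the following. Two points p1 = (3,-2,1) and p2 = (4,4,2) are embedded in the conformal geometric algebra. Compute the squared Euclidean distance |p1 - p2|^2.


p1 - p2 = (-1, -6, -1)
|p1 - p2|^2 = (-1)^2 + (-6)^2 + (-1)^2
= 1 + 36 + 1
= 38


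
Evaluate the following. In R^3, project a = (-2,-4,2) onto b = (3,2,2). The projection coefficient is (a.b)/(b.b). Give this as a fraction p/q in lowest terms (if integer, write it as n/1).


Projection coefficient = (a . b) / (b . b)
a . b = (-2)*3 + (-4)*2 + 2*2
= -6 + (-8) + 4 = -10
b . b = 3^2 + 2^2 + 2^2
= 9 + 4 + 4 = 17
Coefficient = -10/17
In lowest terms: -10/17


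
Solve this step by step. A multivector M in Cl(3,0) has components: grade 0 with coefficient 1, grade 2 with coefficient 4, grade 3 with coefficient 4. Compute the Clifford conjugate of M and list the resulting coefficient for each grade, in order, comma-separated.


Clifford conjugate sign for grade k: (-1)^(k(k+1)/2)
Grade 0: (-1)^(0*1/2) = (-1)^0 = 1, coeff 1 -> 1
Grade 2: (-1)^(2*3/2) = (-1)^3 = -1, coeff 4 -> -4
Grade 3: (-1)^(3*4/2) = (-1)^6 = 1, coeff 4 -> 4
Conjugated coefficients: 1, -4, 4


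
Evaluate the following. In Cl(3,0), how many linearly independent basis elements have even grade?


Even subalgebra dimension = 2^(n-1)
n = 3 + 0 = 3
2^(3 - 1) = 2^2 = 4
Verification: sum of C(3,k) for even k = 1 + 3 = 4
Result = 4


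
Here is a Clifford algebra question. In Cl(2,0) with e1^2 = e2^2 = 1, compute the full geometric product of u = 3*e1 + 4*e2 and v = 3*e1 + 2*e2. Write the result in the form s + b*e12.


Expand: (3*e1 + 4*e2)(3*e1 + 2*e2)
= 3*3*e1e1 + 3*2*e1e2 + 4*3*e2e1 + 4*2*e2e2
Using e1^2 = e2^2 = 1, e2e1 = -e1e2:
Scalar part s = 3*3 + 4*2 = 9 + 8 = 17
Bivector part b = 3*2 - 4*3 = 6 - 12 = -6
uv = 17 - 6*e12


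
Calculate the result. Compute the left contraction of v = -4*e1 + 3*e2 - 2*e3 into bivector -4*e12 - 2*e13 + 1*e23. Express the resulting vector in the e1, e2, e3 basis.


Left contraction v _| B = <vB>_1 (grade-1 part of the geometric product vB).
Using e1_|e12 = e2, e2_|e12 = -e1, e1_|e13 = e3, e3_|e13 = -e1, e2_|e23 = e3, e3_|e23 = -e2:
e1 coeff: -v2*b12 - v3*b13 = -(3)*(-4) - (-2)*(-2) = 8
e2 coeff: v1*b12 - v3*b23 = (-4)*(-4) - (-2)*(1) = 18
e3 coeff: v1*b13 + v2*b23 = (-4)*(-2) + (3)*(1) = 11
v _| B = 8*e1 + 18*e2 + 11*e3


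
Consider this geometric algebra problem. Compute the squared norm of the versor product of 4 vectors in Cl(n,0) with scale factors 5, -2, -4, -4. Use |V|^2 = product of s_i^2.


Each vector v_i has |v_i|^2 = s_i^2
Squared scales: 5^2 = 25, (-2)^2 = 4, (-4)^2 = 16, (-4)^2 = 16
|V|^2 = 25 * 4 * 16 * 16
= 25600


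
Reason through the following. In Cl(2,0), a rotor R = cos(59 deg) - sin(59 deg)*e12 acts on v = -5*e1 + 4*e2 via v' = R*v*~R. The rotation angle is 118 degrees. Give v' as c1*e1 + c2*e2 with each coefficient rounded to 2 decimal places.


Rotor R = cos(59deg) - sin(59deg)*e12
Rotation angle theta = 2 * 59 = 118 degrees
v' = R*v*~R rotates v by theta.
cos(118deg) = -0.4695, sin(118deg) = 0.8829
v'_1 = -5*cos(118deg) - 4*sin(118deg)
= -5*(-0.4695) - 4*0.8829
= -1.18
v'_2 = -5*sin(118deg) + 4*cos(118deg)
= -5*0.8829 + 4*(-0.4695)
= -6.29
v' = -1.18*e1 - 6.29*e2


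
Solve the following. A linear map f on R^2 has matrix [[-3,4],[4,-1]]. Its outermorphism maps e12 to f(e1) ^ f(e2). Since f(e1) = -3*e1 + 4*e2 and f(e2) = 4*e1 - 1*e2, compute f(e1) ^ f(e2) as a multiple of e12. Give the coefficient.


The outermorphism of a linear map f sends e1^e2 to f(e1)^f(e2).
f(e1) = -3*e1 + 4*e2
f(e2) = 4*e1 - 1*e2
f(e1) ^ f(e2) = (-3*e1 + 4*e2) ^ (4*e1 - 1*e2)
= (-3)*(-1)*e12 + 4*4*e21
= (3 - 16)*e12
= -13*e12
Coefficient = -13


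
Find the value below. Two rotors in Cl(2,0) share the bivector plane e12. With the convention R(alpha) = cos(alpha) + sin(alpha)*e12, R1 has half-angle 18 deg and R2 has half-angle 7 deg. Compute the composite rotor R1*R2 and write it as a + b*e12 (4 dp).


Same-plane rotors commute and their half-angles add:
R1*R2 = cos(a1 + a2) + sin(a1 + a2)*e12.
a1 + a2 = 18 + 7 = 25 deg
cos(25 deg) = 0.9063
sin(25 deg) = 0.4226
R1*R2 = 0.9063 + 0.4226*e12


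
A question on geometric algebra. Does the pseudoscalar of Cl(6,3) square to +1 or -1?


The pseudoscalar I = e1...e_n (product of all n generators) of Cl(p,q) satisfies I^2 = (-1)^(q + n(n-1)/2).
p = 6, q = 3, n = p + q = 9
n(n-1)/2 = 9 * 8 / 2 = 36
Exponent = q + n(n-1)/2 = 3 + 36 = 39
I^2 = (-1)^39 = -1


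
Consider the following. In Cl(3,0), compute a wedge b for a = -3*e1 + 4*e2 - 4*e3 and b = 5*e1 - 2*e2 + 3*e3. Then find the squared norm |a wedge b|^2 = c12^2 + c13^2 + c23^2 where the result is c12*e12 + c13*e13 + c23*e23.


a wedge b = (a1*b2 - a2*b1)*e12 + (a1*b3 - a3*b1)*e13 + (a2*b3 - a3*b2)*e23
e12 coeff: (-3)*(-2) - 4*5 = 6 - 20 = -14
e13 coeff: (-3)*3 - (-4)*5 = -9 - (-20) = 11
e23 coeff: 4*3 - (-4)*(-2) = 12 - 8 = 4
|a wedge b|^2 = (-14)^2 + 11^2 + 4^2
= 196 + 121 + 16
= 333


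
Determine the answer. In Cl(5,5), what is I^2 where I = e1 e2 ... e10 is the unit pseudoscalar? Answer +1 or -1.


The pseudoscalar I = e1...e_n (product of all n generators) of Cl(p,q) satisfies I^2 = (-1)^(q + n(n-1)/2).
p = 5, q = 5, n = p + q = 10
n(n-1)/2 = 10 * 9 / 2 = 45
Exponent = q + n(n-1)/2 = 5 + 45 = 50
I^2 = (-1)^50 = +1


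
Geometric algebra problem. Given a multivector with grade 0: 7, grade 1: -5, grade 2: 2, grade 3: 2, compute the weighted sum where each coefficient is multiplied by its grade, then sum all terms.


Grade-weighted sum = sum of grade_k * coefficient_k
0*7 = 0
1*(-5) = -5
2*2 = 4
3*2 = 6
Total = 0 + (-5) + 4 + 6 = 5


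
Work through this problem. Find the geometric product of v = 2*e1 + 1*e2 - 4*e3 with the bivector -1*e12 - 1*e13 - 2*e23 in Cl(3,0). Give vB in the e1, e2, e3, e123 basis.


vB has grade-1 (vector) and grade-3 (trivector) parts: vB = (v _| B) + (v ^ B).
Vector part <vB>_1:
  e1: -v2*b12 - v3*b13 = -(1)*(-1) - (-4)*(-1) = -3
  e2: v1*b12 - v3*b23 = (2)*(-1) - (-4)*(-2) = -10
  e3: v1*b13 + v2*b23 = (2)*(-1) + (1)*(-2) = -4
Trivector part <vB>_3:
  e123: v1*b23 - v2*b13 + v3*b12 = (2)*(-2) - (1)*(-1) + (-4)*(-1) = 1
vB = -3*e1 - 10*e2 - 4*e3 + 1*e123


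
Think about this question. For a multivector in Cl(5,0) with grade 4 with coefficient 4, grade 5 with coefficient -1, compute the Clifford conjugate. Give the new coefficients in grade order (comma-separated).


Clifford conjugate sign for grade k: (-1)^(k(k+1)/2)
Grade 4: (-1)^(4*5/2) = (-1)^10 = 1, coeff 4 -> 4
Grade 5: (-1)^(5*6/2) = (-1)^15 = -1, coeff -1 -> 1
Conjugated coefficients: 4, 1


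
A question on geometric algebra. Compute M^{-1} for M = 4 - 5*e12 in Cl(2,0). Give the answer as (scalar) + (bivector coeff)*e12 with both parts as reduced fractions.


M = 4 - 5*e12, where e12^2 = -1.
Since M commutes with its reverse ~M = a - b*e12, M * ~M = a^2 - b^2*e12^2 = a^2 + b^2.
So M^{-1} = ~M / (a^2 + b^2) = (a - b*e12)/(a^2 + b^2).
a^2 + b^2 = 16 + 25 = 41
Scalar part = 4/41 = 4/41
Bivector coeff = 5/41 = 5/41
M^{-1} = 4/41 + 5/41*e12


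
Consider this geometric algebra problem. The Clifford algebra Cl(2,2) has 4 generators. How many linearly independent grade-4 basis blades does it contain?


Number of grade-k basis blades in Cl(p,q) with n = p + q is C(n, k).
n = 2 + 2 = 4
C(4, 4) = 4! / (4! * 0!)
= 24 / (24 * 1)
= 1


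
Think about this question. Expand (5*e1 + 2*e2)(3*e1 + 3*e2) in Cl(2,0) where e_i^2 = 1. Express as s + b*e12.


Expand: (5*e1 + 2*e2)(3*e1 + 3*e2)
= 5*3*e1e1 + 5*3*e1e2 + 2*3*e2e1 + 2*3*e2e2
Using e1^2 = e2^2 = 1, e2e1 = -e1e2:
Scalar part s = 5*3 + 2*3 = 15 + 6 = 21
Bivector part b = 5*3 - 2*3 = 15 - 6 = 9
uv = 21 + 9*e12


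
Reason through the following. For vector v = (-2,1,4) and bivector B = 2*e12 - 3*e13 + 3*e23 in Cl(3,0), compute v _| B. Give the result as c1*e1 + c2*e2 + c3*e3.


Left contraction v _| B = <vB>_1 (grade-1 part of the geometric product vB).
Using e1_|e12 = e2, e2_|e12 = -e1, e1_|e13 = e3, e3_|e13 = -e1, e2_|e23 = e3, e3_|e23 = -e2:
e1 coeff: -v2*b12 - v3*b13 = -(1)*(2) - (4)*(-3) = 10
e2 coeff: v1*b12 - v3*b23 = (-2)*(2) - (4)*(3) = -16
e3 coeff: v1*b13 + v2*b23 = (-2)*(-3) + (1)*(3) = 9
v _| B = 10*e1 - 16*e2 + 9*e3


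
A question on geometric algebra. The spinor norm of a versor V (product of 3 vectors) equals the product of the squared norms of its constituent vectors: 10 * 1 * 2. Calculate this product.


Spinor norm N(V) = |v1|^2 * |v2|^2 * ... * |v3|^2
= 10 * 1 * 2
Running product: 10, 10, 20
N(V) = 20


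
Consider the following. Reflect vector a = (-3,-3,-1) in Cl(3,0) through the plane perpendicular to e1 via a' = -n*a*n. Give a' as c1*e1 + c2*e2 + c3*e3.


Reflection formula: a' = -n*a*n, with n = e1 (unit vector, n^2 = 1).
For reflection through hyperplane perp to e1:
The component along e1 flips sign, others stay.
a = (-3, -3, -1)
a' = (3, -3, -1)
a' = 3*e1 - 3*e2 - 1*e3


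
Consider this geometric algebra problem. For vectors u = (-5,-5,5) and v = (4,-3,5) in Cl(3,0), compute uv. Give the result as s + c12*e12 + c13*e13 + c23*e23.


In Cl(3,0): e_i^2 = 1, e_ie_j = -e_je_i for i != j.
Scalar part = u . v = (-5)*4 + (-5)*(-3) + 5*5
= -20 + 15 + 25 = 20
e12 coeff = (-5)*(-3) - (-5)*4 = 15 - (-20) = 35
e13 coeff = (-5)*5 - 5*4 = -25 - 20 = -45
e23 coeff = (-5)*5 - 5*(-3) = -25 - (-15) = -10
uv = 20 + 35*e12 - 45*e13 - 10*e23


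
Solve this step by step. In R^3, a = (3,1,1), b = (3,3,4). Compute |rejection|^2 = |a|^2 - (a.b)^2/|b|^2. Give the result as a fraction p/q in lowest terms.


|a|^2 = 3^2 + 1^2 + 1^2 = 11
|b|^2 = 3^2 + 3^2 + 4^2 = 34
a . b = 3*3 + 1*3 + 1*4 = 16
(a.b)^2 = 16^2 = 256
|rej|^2 = 11 - 256/34
= (374 - 256)/34
= 118/34
In lowest terms: 59/17


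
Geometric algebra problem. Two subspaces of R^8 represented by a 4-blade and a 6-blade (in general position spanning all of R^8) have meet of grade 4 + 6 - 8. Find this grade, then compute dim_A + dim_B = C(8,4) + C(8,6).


Meet grade = grade(A) + grade(B) - n
= 4 + 6 - 8 = 2
C(8,4) = 70
C(8,6) = 28
dim_A + dim_B = 70 + 28 = 98


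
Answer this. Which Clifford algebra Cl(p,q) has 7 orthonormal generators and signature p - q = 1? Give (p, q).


We need p + q = 7 and p - q = 1.
Adding: 2p = 7 + 1 = 8, so p = 4.
Then q = 7 - 4 = 3.
(p, q) = (4, 3)


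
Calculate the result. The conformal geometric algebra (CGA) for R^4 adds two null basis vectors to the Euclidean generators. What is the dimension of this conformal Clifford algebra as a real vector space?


The conformal model of R^4 uses Cl(5,1): the 4 Euclidean generators plus two extra orthogonal generators e+ (e+^2 = +1) and e- (e-^2 = -1), from which the null vectors e0, einf are built.
Number of generators m = 4 + 2 = 6.
dim Cl(p,q) = 2^m = 2^6 = 64


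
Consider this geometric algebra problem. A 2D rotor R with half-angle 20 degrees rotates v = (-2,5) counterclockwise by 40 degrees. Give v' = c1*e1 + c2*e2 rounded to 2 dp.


Rotor R = cos(20deg) - sin(20deg)*e12
Rotation angle theta = 2 * 20 = 40 degrees
v' = R*v*~R rotates v by theta.
cos(40deg) = 0.7660, sin(40deg) = 0.6428
v'_1 = -2*cos(40deg) - 5*sin(40deg)
= -2*0.7660 - 5*0.6428
= -4.75
v'_2 = -2*sin(40deg) + 5*cos(40deg)
= -2*0.6428 + 5*0.7660
= 2.54
v' = -4.75*e1 + 2.54*e2


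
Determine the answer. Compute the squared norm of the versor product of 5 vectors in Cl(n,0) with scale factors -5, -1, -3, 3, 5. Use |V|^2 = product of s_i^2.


Each vector v_i has |v_i|^2 = s_i^2
Squared scales: (-5)^2 = 25, (-1)^2 = 1, (-3)^2 = 9, 3^2 = 9, 5^2 = 25
|V|^2 = 25 * 1 * 9 * 9 * 25
= 50625


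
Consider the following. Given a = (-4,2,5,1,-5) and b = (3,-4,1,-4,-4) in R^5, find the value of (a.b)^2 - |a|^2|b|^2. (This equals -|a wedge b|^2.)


a . b = (-4)*3 + 2*(-4) + 5*1 + 1*(-4) + (-5)*(-4)
= -12 + (-8) + 5 + (-4) + 20 = 1
|a|^2 = (-4)^2 + 2^2 + 5^2 + 1^2 + (-5)^2 = 71
|b|^2 = 3^2 + (-4)^2 + 1^2 + (-4)^2 + (-4)^2 = 58
(a.b)^2 = 1^2 = 1
|a|^2 * |b|^2 = 71 * 58 = 4118
Result = 1 - 4118 = -4117


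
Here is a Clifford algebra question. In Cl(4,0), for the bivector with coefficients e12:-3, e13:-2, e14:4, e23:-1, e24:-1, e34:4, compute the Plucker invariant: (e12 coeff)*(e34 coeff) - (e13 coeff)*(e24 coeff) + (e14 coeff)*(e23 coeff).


Plucker relation: af - be + cd
a*f = (-3)*4 = -12
b*e = (-2)*(-1) = 2
c*d = 4*(-1) = -4
af - be + cd = -12 - 2 + (-4)
= -18


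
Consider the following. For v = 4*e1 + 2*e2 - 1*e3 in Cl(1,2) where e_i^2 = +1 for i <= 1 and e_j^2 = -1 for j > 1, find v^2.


v^2 = sum of c_i^2 * e_i^2
Positive signature terms (e_i^2 = +1): 4^2 = 16
Negative signature terms (e_j^2 = -1): 2^2 + (-1)^2 = 5
v^2 = 16 - 5 = 11


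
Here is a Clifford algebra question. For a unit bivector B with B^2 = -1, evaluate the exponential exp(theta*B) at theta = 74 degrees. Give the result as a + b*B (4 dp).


For a unit bivector B with B^2 = -1, the exponential series gives
e^(theta*B) = cos(theta) + sin(theta)*B (the GA analogue of Euler's formula).
theta = 74 degrees = 1.291544 rad
cos(74 deg) = 0.2756
sin(74 deg) = 0.9613
exp(theta*B) = 0.2756 + 0.9613*B


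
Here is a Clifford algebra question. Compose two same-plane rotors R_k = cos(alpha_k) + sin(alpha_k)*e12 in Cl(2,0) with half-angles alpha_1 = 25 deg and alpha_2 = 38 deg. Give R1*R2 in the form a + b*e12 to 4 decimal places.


Same-plane rotors commute and their half-angles add:
R1*R2 = cos(a1 + a2) + sin(a1 + a2)*e12.
a1 + a2 = 25 + 38 = 63 deg
cos(63 deg) = 0.4540
sin(63 deg) = 0.8910
R1*R2 = 0.4540 + 0.8910*e12


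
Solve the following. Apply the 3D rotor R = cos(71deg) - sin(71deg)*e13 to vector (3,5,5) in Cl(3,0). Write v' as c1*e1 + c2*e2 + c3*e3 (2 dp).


Rotor R = cos(71deg) - sin(71deg)*e13
Rotation angle theta = 2 * 71 = 142 degrees in the e13 plane (e1 -> e3).
The component perpendicular to the plane (e2) is invariant: v'_2 = v2 = 5.00
cos(142deg) = -0.7880, sin(142deg) = 0.6157
v'_1 = v1*cos(theta) - v3*sin(theta) = 3*(-0.7880) - 5*0.6157 = -5.44
v'_3 = v1*sin(theta) + v3*cos(theta) = 3*0.6157 + 5*(-0.7880) = -2.09
v' = -5.44*e1 + 5.00*e2 - 2.09*e3


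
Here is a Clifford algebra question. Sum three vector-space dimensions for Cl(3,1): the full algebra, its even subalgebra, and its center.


n = 3 + 1 = 4
Total dim = 2^4 = 16
Even subalgebra dim = 2^3 = 8
n is even, so center dim = 1
Sum = 16 + 8 + 1 = 25


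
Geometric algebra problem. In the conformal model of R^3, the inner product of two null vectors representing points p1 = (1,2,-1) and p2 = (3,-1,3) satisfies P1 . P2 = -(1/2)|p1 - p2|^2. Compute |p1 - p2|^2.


p1 - p2 = (-2, 3, -4)
|p1 - p2|^2 = (-2)^2 + 3^2 + (-4)^2
= 4 + 9 + 16
= 29


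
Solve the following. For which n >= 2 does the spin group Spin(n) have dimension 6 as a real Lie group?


dim Spin(n) = dim so(n) = n(n-1)/2.
Solve n(n-1)/2 = 6, i.e. n^2 - n - 12 = 0.
Discriminant = 1 + 8*6 = 49
n = (1 + sqrt(49))/2 = (1 + 7)/2 = 4


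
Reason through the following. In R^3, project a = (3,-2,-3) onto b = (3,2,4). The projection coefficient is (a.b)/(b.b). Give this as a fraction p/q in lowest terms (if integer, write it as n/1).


Projection coefficient = (a . b) / (b . b)
a . b = 3*3 + (-2)*2 + (-3)*4
= 9 + (-4) + (-12) = -7
b . b = 3^2 + 2^2 + 4^2
= 9 + 4 + 16 = 29
Coefficient = -7/29
In lowest terms: -7/29


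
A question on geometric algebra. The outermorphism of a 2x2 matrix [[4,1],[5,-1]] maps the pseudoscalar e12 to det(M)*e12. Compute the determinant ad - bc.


The outermorphism of a linear map f sends e1^e2 to f(e1)^f(e2).
f(e1) = 4*e1 + 5*e2
f(e2) = 1*e1 - 1*e2
f(e1) ^ f(e2) = (4*e1 + 5*e2) ^ (1*e1 - 1*e2)
= 4*(-1)*e12 + 5*1*e21
= (-4 - 5)*e12
= -9*e12
Coefficient = -9


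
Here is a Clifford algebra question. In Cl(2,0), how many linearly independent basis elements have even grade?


Even subalgebra dimension = 2^(n-1)
n = 2 + 0 = 2
2^(2 - 1) = 2^1 = 2
Verification: sum of C(2,k) for even k = 1 + 1 = 2
Result = 2


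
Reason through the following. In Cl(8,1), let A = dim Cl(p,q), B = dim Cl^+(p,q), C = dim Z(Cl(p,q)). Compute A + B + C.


n = 8 + 1 = 9
Total dim = 2^9 = 512
Even subalgebra dim = 2^8 = 256
n is odd, so center dim = 2
Sum = 512 + 256 + 2 = 770


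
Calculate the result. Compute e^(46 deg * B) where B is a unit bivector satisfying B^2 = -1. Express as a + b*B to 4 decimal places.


For a unit bivector B with B^2 = -1, the exponential series gives
e^(theta*B) = cos(theta) + sin(theta)*B (the GA analogue of Euler's formula).
theta = 46 degrees = 0.802851 rad
cos(46 deg) = 0.6947
sin(46 deg) = 0.7193
exp(theta*B) = 0.6947 + 0.7193*B


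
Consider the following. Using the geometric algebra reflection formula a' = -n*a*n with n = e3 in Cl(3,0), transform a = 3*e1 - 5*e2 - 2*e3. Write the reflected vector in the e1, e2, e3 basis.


Reflection formula: a' = -n*a*n, with n = e3 (unit vector, n^2 = 1).
For reflection through hyperplane perp to e3:
The component along e3 flips sign, others stay.
a = (3, -5, -2)
a' = (3, -5, 2)
a' = 3*e1 - 5*e2 + 2*e3


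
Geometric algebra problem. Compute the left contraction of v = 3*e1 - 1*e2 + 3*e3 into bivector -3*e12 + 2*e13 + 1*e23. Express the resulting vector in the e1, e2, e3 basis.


Left contraction v _| B = <vB>_1 (grade-1 part of the geometric product vB).
Using e1_|e12 = e2, e2_|e12 = -e1, e1_|e13 = e3, e3_|e13 = -e1, e2_|e23 = e3, e3_|e23 = -e2:
e1 coeff: -v2*b12 - v3*b13 = -(-1)*(-3) - (3)*(2) = -9
e2 coeff: v1*b12 - v3*b23 = (3)*(-3) - (3)*(1) = -12
e3 coeff: v1*b13 + v2*b23 = (3)*(2) + (-1)*(1) = 5
v _| B = -9*e1 - 12*e2 + 5*e3


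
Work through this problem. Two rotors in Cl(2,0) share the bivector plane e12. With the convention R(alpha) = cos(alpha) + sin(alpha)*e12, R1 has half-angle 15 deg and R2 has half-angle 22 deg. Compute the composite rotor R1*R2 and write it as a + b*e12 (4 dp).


Same-plane rotors commute and their half-angles add:
R1*R2 = cos(a1 + a2) + sin(a1 + a2)*e12.
a1 + a2 = 15 + 22 = 37 deg
cos(37 deg) = 0.7986
sin(37 deg) = 0.6018
R1*R2 = 0.7986 + 0.6018*e12


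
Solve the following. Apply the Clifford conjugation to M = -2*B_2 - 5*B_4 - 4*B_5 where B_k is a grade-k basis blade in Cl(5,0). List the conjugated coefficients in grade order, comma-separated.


Clifford conjugate sign for grade k: (-1)^(k(k+1)/2)
Grade 2: (-1)^(2*3/2) = (-1)^3 = -1, coeff -2 -> 2
Grade 4: (-1)^(4*5/2) = (-1)^10 = 1, coeff -5 -> -5
Grade 5: (-1)^(5*6/2) = (-1)^15 = -1, coeff -4 -> 4
Conjugated coefficients: 2, -5, 4


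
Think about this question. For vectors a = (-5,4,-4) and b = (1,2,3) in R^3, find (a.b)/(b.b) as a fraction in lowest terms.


Projection coefficient = (a . b) / (b . b)
a . b = (-5)*1 + 4*2 + (-4)*3
= -5 + 8 + (-12) = -9
b . b = 1^2 + 2^2 + 3^2
= 1 + 4 + 9 = 14
Coefficient = -9/14
In lowest terms: -9/14


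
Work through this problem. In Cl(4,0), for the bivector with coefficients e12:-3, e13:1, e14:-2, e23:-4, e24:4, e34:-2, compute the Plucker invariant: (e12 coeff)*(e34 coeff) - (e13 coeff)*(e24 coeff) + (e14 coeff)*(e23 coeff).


Plucker relation: af - be + cd
a*f = (-3)*(-2) = 6
b*e = 1*4 = 4
c*d = (-2)*(-4) = 8
af - be + cd = 6 - 4 + 8
= 10


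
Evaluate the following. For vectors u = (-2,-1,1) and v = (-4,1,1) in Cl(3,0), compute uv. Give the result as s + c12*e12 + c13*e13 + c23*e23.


In Cl(3,0): e_i^2 = 1, e_ie_j = -e_je_i for i != j.
Scalar part = u . v = (-2)*(-4) + (-1)*1 + 1*1
= 8 + (-1) + 1 = 8
e12 coeff = (-2)*1 - (-1)*(-4) = -2 - 4 = -6
e13 coeff = (-2)*1 - 1*(-4) = -2 - (-4) = 2
e23 coeff = (-1)*1 - 1*1 = -1 - 1 = -2
uv = 8 - 6*e12 + 2*e13 - 2*e23


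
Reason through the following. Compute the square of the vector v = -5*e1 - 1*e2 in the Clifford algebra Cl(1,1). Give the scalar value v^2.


v^2 = sum of c_i^2 * e_i^2
Positive signature terms (e_i^2 = +1): (-5)^2 = 25
Negative signature terms (e_j^2 = -1): (-1)^2 = 1
v^2 = 25 - 1 = 24


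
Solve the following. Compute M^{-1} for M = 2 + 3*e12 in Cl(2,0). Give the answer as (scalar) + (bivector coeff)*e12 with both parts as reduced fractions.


M = 2 + 3*e12, where e12^2 = -1.
Since M commutes with its reverse ~M = a - b*e12, M * ~M = a^2 - b^2*e12^2 = a^2 + b^2.
So M^{-1} = ~M / (a^2 + b^2) = (a - b*e12)/(a^2 + b^2).
a^2 + b^2 = 4 + 9 = 13
Scalar part = 2/13 = 2/13
Bivector coeff = -3/13 = -3/13
M^{-1} = 2/13 - 3/13*e12


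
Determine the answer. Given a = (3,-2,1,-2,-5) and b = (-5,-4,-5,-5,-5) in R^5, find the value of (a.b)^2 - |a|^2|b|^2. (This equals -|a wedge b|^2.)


a . b = 3*(-5) + (-2)*(-4) + 1*(-5) + (-2)*(-5) + (-5)*(-5)
= -15 + 8 + (-5) + 10 + 25 = 23
|a|^2 = 3^2 + (-2)^2 + 1^2 + (-2)^2 + (-5)^2 = 43
|b|^2 = (-5)^2 + (-4)^2 + (-5)^2 + (-5)^2 + (-5)^2 = 116
(a.b)^2 = 23^2 = 529
|a|^2 * |b|^2 = 43 * 116 = 4988
Result = 529 - 4988 = -4459


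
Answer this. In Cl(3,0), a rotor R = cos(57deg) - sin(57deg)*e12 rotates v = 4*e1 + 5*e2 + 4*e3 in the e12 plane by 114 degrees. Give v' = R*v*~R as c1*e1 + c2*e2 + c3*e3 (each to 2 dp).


Rotor R = cos(57deg) - sin(57deg)*e12
Rotation angle theta = 2 * 57 = 114 degrees in the e12 plane (e1 -> e2).
The component perpendicular to the plane (e3) is invariant: v'_3 = v3 = 4.00
cos(114deg) = -0.4067, sin(114deg) = 0.9135
v'_1 = v1*cos(theta) - v2*sin(theta) = 4*(-0.4067) - 5*0.9135 = -6.19
v'_2 = v1*sin(theta) + v2*cos(theta) = 4*0.9135 + 5*(-0.4067) = 1.62
v' = -6.19*e1 + 1.62*e2 + 4.00*e3


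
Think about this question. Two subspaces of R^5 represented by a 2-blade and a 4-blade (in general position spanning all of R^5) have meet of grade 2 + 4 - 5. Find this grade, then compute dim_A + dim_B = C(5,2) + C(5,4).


Meet grade = grade(A) + grade(B) - n
= 2 + 4 - 5 = 1
C(5,2) = 10
C(5,4) = 5
dim_A + dim_B = 10 + 5 = 15


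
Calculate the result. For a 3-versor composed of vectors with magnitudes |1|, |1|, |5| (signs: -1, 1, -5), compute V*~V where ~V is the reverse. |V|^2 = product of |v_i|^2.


Each vector v_i has |v_i|^2 = s_i^2
Squared scales: (-1)^2 = 1, 1^2 = 1, (-5)^2 = 25
|V|^2 = 1 * 1 * 25
= 25


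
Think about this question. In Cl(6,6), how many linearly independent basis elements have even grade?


Even subalgebra dimension = 2^(n-1)
n = 6 + 6 = 12
2^(12 - 1) = 2^11 = 2048
Verification: sum of C(12,k) for even k = 1 + 66 + 495 + 924 + 495 + 66 + 1 = 2048
Result = 2048


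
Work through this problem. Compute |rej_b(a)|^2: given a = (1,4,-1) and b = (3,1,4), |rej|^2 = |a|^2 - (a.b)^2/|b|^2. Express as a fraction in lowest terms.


|a|^2 = 1^2 + 4^2 + (-1)^2 = 18
|b|^2 = 3^2 + 1^2 + 4^2 = 26
a . b = 1*3 + 4*1 + (-1)*4 = 3
(a.b)^2 = 3^2 = 9
|rej|^2 = 18 - 9/26
= (468 - 9)/26
= 459/26
In lowest terms: 459/26


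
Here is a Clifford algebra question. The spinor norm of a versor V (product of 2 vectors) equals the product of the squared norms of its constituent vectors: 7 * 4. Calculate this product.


Spinor norm N(V) = |v1|^2 * |v2|^2 * ... * |v2|^2
= 7 * 4
Running product: 7, 28
N(V) = 28


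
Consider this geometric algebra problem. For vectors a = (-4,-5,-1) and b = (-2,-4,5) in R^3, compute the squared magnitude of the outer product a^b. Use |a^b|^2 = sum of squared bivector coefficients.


a wedge b = (a1*b2 - a2*b1)*e12 + (a1*b3 - a3*b1)*e13 + (a2*b3 - a3*b2)*e23
e12 coeff: (-4)*(-4) - (-5)*(-2) = 16 - 10 = 6
e13 coeff: (-4)*5 - (-1)*(-2) = -20 - 2 = -22
e23 coeff: (-5)*5 - (-1)*(-4) = -25 - 4 = -29
|a wedge b|^2 = 6^2 + (-22)^2 + (-29)^2
= 36 + 484 + 841
= 1361


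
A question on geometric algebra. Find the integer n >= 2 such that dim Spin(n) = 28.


dim Spin(n) = dim so(n) = n(n-1)/2.
Solve n(n-1)/2 = 28, i.e. n^2 - n - 56 = 0.
Discriminant = 1 + 8*28 = 225
n = (1 + sqrt(225))/2 = (1 + 15)/2 = 8


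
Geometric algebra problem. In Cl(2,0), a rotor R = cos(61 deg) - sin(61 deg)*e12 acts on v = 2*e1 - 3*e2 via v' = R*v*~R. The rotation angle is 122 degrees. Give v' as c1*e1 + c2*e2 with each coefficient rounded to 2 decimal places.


Rotor R = cos(61deg) - sin(61deg)*e12
Rotation angle theta = 2 * 61 = 122 degrees
v' = R*v*~R rotates v by theta.
cos(122deg) = -0.5299, sin(122deg) = 0.8480
v'_1 = 2*cos(122deg) - (-3)*sin(122deg)
= 2*(-0.5299) - (-3)*0.8480
= 1.48
v'_2 = 2*sin(122deg) + (-3)*cos(122deg)
= 2*0.8480 + (-3)*(-0.5299)
= 3.29
v' = 1.48*e1 + 3.29*e2


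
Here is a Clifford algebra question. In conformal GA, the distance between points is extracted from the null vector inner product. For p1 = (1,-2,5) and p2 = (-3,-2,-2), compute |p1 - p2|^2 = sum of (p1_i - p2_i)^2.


p1 - p2 = (4, 0, 7)
|p1 - p2|^2 = 4^2 + 0^2 + 7^2
= 16 + 0 + 49
= 65


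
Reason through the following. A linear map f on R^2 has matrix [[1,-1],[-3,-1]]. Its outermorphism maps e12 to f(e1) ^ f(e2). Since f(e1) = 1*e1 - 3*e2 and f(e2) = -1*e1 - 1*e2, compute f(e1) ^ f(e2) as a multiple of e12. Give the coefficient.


The outermorphism of a linear map f sends e1^e2 to f(e1)^f(e2).
f(e1) = 1*e1 - 3*e2
f(e2) = -1*e1 - 1*e2
f(e1) ^ f(e2) = (1*e1 - 3*e2) ^ (-1*e1 - 1*e2)
= 1*(-1)*e12 + (-3)*(-1)*e21
= (-1 - 3)*e12
= -4*e12
Coefficient = -4


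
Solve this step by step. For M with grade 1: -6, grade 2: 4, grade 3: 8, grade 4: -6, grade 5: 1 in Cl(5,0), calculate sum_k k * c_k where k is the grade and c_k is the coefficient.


Grade-weighted sum = sum of grade_k * coefficient_k
1*(-6) = -6
2*4 = 8
3*8 = 24
4*(-6) = -24
5*1 = 5
Total = -6 + 8 + 24 + (-24) + 5 = 7


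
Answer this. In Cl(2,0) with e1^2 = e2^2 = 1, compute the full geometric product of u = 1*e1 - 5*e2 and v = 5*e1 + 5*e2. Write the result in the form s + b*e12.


Expand: (1*e1 - 5*e2)(5*e1 + 5*e2)
= 1*5*e1e1 + 1*5*e1e2 + (-5)*5*e2e1 + (-5)*5*e2e2
Using e1^2 = e2^2 = 1, e2e1 = -e1e2:
Scalar part s = 1*5 + (-5)*5 = 5 + (-25) = -20
Bivector part b = 1*5 - (-5)*5 = 5 - (-25) = 30
uv = -20 + 30*e12


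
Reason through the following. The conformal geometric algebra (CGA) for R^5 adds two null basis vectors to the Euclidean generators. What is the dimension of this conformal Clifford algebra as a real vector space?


The conformal model of R^5 uses Cl(6,1): the 5 Euclidean generators plus two extra orthogonal generators e+ (e+^2 = +1) and e- (e-^2 = -1), from which the null vectors e0, einf are built.
Number of generators m = 5 + 2 = 7.
dim Cl(p,q) = 2^m = 2^7 = 128


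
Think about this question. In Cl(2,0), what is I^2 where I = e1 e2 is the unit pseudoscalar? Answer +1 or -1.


The pseudoscalar I = e1...e_n (product of all n generators) of Cl(p,q) satisfies I^2 = (-1)^(q + n(n-1)/2).
p = 2, q = 0, n = p + q = 2
n(n-1)/2 = 2 * 1 / 2 = 1
Exponent = q + n(n-1)/2 = 0 + 1 = 1
I^2 = (-1)^1 = -1


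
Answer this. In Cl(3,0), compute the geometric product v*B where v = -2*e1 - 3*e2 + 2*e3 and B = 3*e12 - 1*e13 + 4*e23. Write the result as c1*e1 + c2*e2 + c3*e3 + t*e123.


vB has grade-1 (vector) and grade-3 (trivector) parts: vB = (v _| B) + (v ^ B).
Vector part <vB>_1:
  e1: -v2*b12 - v3*b13 = -(-3)*(3) - (2)*(-1) = 11
  e2: v1*b12 - v3*b23 = (-2)*(3) - (2)*(4) = -14
  e3: v1*b13 + v2*b23 = (-2)*(-1) + (-3)*(4) = -10
Trivector part <vB>_3:
  e123: v1*b23 - v2*b13 + v3*b12 = (-2)*(4) - (-3)*(-1) + (2)*(3) = -5
vB = 11*e1 - 14*e2 - 10*e3 - 5*e123


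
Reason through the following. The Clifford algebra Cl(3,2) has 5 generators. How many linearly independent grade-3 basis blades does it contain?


Number of grade-k basis blades in Cl(p,q) with n = p + q is C(n, k).
n = 3 + 2 = 5
C(5, 3) = 5! / (3! * 2!)
= 120 / (6 * 2)
= 10


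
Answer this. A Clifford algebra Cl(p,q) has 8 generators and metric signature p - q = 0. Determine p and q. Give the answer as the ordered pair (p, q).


We need p + q = 8 and p - q = 0.
Adding: 2p = 8 + 0 = 8, so p = 4.
Then q = 8 - 4 = 4.
(p, q) = (4, 4)


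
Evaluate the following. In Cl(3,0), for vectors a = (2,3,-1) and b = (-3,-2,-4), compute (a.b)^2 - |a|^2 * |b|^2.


a . b = 2*(-3) + 3*(-2) + (-1)*(-4)
= -6 + (-6) + 4 = -8
|a|^2 = 2^2 + 3^2 + (-1)^2 = 14
|b|^2 = (-3)^2 + (-2)^2 + (-4)^2 = 29
(a.b)^2 = (-8)^2 = 64
|a|^2 * |b|^2 = 14 * 29 = 406
Result = 64 - 406 = -342


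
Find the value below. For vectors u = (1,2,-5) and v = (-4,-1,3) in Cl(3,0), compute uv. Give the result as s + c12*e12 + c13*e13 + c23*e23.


In Cl(3,0): e_i^2 = 1, e_ie_j = -e_je_i for i != j.
Scalar part = u . v = 1*(-4) + 2*(-1) + (-5)*3
= -4 + (-2) + (-15) = -21
e12 coeff = 1*(-1) - 2*(-4) = -1 - (-8) = 7
e13 coeff = 1*3 - (-5)*(-4) = 3 - 20 = -17
e23 coeff = 2*3 - (-5)*(-1) = 6 - 5 = 1
uv = -21 + 7*e12 - 17*e13 + 1*e23


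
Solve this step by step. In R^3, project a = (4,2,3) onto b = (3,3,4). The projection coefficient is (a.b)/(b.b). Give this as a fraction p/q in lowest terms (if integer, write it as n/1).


Projection coefficient = (a . b) / (b . b)
a . b = 4*3 + 2*3 + 3*4
= 12 + 6 + 12 = 30
b . b = 3^2 + 3^2 + 4^2
= 9 + 9 + 16 = 34
Coefficient = 30/34
In lowest terms: 15/17


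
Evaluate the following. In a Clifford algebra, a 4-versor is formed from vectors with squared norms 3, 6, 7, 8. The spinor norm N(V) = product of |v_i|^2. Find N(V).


Spinor norm N(V) = |v1|^2 * |v2|^2 * ... * |v4|^2
= 3 * 6 * 7 * 8
Running product: 3, 18, 126, 1008
N(V) = 1008


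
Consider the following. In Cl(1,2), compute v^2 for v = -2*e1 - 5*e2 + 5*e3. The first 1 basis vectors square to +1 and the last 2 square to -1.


v^2 = sum of c_i^2 * e_i^2
Positive signature terms (e_i^2 = +1): (-2)^2 = 4
Negative signature terms (e_j^2 = -1): (-5)^2 + 5^2 = 50
v^2 = 4 - 50 = -46


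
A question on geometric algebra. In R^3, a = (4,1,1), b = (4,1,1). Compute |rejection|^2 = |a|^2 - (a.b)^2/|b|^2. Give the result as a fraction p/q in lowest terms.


|a|^2 = 4^2 + 1^2 + 1^2 = 18
|b|^2 = 4^2 + 1^2 + 1^2 = 18
a . b = 4*4 + 1*1 + 1*1 = 18
(a.b)^2 = 18^2 = 324
|rej|^2 = 18 - 324/18
= (324 - 324)/18
= 0/18
In lowest terms: 0/1


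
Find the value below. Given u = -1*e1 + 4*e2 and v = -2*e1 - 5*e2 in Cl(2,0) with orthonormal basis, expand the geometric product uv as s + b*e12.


Expand: (-1*e1 + 4*e2)(-2*e1 - 5*e2)
= (-1)*(-2)*e1e1 + (-1)*(-5)*e1e2 + 4*(-2)*e2e1 + 4*(-5)*e2e2
Using e1^2 = e2^2 = 1, e2e1 = -e1e2:
Scalar part s = (-1)*(-2) + 4*(-5) = 2 + (-20) = -18
Bivector part b = (-1)*(-5) - 4*(-2) = 5 - (-8) = 13
uv = -18 + 13*e12


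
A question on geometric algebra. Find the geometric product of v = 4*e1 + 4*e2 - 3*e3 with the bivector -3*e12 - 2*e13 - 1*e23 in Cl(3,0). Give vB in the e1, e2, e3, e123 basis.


vB has grade-1 (vector) and grade-3 (trivector) parts: vB = (v _| B) + (v ^ B).
Vector part <vB>_1:
  e1: -v2*b12 - v3*b13 = -(4)*(-3) - (-3)*(-2) = 6
  e2: v1*b12 - v3*b23 = (4)*(-3) - (-3)*(-1) = -15
  e3: v1*b13 + v2*b23 = (4)*(-2) + (4)*(-1) = -12
Trivector part <vB>_3:
  e123: v1*b23 - v2*b13 + v3*b12 = (4)*(-1) - (4)*(-2) + (-3)*(-3) = 13
vB = 6*e1 - 15*e2 - 12*e3 + 13*e123


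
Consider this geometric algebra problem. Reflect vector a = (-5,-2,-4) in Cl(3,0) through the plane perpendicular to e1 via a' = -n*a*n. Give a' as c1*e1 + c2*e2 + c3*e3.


Reflection formula: a' = -n*a*n, with n = e1 (unit vector, n^2 = 1).
For reflection through hyperplane perp to e1:
The component along e1 flips sign, others stay.
a = (-5, -2, -4)
a' = (5, -2, -4)
a' = 5*e1 - 2*e2 - 4*e3


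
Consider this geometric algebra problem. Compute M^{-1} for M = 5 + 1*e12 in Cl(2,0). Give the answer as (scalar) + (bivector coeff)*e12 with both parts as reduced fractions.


M = 5 + 1*e12, where e12^2 = -1.
Since M commutes with its reverse ~M = a - b*e12, M * ~M = a^2 - b^2*e12^2 = a^2 + b^2.
So M^{-1} = ~M / (a^2 + b^2) = (a - b*e12)/(a^2 + b^2).
a^2 + b^2 = 25 + 1 = 26
Scalar part = 5/26 = 5/26
Bivector coeff = -1/26 = -1/26
M^{-1} = 5/26 - 1/26*e12


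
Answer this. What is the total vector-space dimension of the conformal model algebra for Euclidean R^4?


The conformal model of R^4 uses Cl(5,1): the 4 Euclidean generators plus two extra orthogonal generators e+ (e+^2 = +1) and e- (e-^2 = -1), from which the null vectors e0, einf are built.
Number of generators m = 4 + 2 = 6.
dim Cl(p,q) = 2^m = 2^6 = 64


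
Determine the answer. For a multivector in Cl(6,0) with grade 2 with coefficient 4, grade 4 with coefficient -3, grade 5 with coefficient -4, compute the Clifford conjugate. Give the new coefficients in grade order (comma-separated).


Clifford conjugate sign for grade k: (-1)^(k(k+1)/2)
Grade 2: (-1)^(2*3/2) = (-1)^3 = -1, coeff 4 -> -4
Grade 4: (-1)^(4*5/2) = (-1)^10 = 1, coeff -3 -> -3
Grade 5: (-1)^(5*6/2) = (-1)^15 = -1, coeff -4 -> 4
Conjugated coefficients: -4, -3, 4


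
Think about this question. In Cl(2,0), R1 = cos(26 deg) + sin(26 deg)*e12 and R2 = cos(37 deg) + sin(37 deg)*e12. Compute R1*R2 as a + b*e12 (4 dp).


Same-plane rotors commute and their half-angles add:
R1*R2 = cos(a1 + a2) + sin(a1 + a2)*e12.
a1 + a2 = 26 + 37 = 63 deg
cos(63 deg) = 0.4540
sin(63 deg) = 0.8910
R1*R2 = 0.4540 + 0.8910*e12
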